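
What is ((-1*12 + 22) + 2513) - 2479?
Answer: 44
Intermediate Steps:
((-1*12 + 22) + 2513) - 2479 = ((-12 + 22) + 2513) - 2479 = (10 + 2513) - 2479 = 2523 - 2479 = 44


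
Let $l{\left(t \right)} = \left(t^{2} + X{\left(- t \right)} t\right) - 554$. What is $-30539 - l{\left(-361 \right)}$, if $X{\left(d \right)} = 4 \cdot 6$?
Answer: $-151642$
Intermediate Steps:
$X{\left(d \right)} = 24$
$l{\left(t \right)} = -554 + t^{2} + 24 t$ ($l{\left(t \right)} = \left(t^{2} + 24 t\right) - 554 = -554 + t^{2} + 24 t$)
$-30539 - l{\left(-361 \right)} = -30539 - \left(-554 + \left(-361\right)^{2} + 24 \left(-361\right)\right) = -30539 - \left(-554 + 130321 - 8664\right) = -30539 - 121103 = -151642$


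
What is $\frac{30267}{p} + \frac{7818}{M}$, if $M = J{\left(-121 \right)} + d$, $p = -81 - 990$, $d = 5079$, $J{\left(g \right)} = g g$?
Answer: $- \frac{1923177}{69020} \approx -27.864$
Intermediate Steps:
$J{\left(g \right)} = g^{2}$
$p = -1071$ ($p = -81 - 990 = -1071$)
$M = 19720$ ($M = \left(-121\right)^{2} + 5079 = 14641 + 5079 = 19720$)
$\frac{30267}{p} + \frac{7818}{M} = \frac{30267}{-1071} + \frac{7818}{19720} = 30267 \left(- \frac{1}{1071}\right) + 7818 \cdot \frac{1}{19720} = - \frac{3363}{119} + \frac{3909}{9860} = - \frac{1923177}{69020}$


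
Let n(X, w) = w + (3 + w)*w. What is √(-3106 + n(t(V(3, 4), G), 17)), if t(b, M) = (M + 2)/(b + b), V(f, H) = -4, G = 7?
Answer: I*√2749 ≈ 52.431*I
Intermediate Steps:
t(b, M) = (2 + M)/(2*b) (t(b, M) = (2 + M)/((2*b)) = (2 + M)*(1/(2*b)) = (2 + M)/(2*b))
n(X, w) = w + w*(3 + w)
√(-3106 + n(t(V(3, 4), G), 17)) = √(-3106 + 17*(4 + 17)) = √(-3106 + 17*21) = √(-3106 + 357) = √(-2749) = I*√2749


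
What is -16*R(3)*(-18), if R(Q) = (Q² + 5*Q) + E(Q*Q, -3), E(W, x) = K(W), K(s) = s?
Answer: 9504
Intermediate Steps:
E(W, x) = W
R(Q) = 2*Q² + 5*Q (R(Q) = (Q² + 5*Q) + Q*Q = (Q² + 5*Q) + Q² = 2*Q² + 5*Q)
-16*R(3)*(-18) = -48*(5 + 2*3)*(-18) = -48*(5 + 6)*(-18) = -48*11*(-18) = -16*33*(-18) = -528*(-18) = 9504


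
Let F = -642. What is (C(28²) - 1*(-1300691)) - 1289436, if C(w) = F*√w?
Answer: -6721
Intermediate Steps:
C(w) = -642*√w
(C(28²) - 1*(-1300691)) - 1289436 = (-642*√(28²) - 1*(-1300691)) - 1289436 = (-642*√784 + 1300691) - 1289436 = (-642*28 + 1300691) - 1289436 = (-17976 + 1300691) - 1289436 = 1282715 - 1289436 = -6721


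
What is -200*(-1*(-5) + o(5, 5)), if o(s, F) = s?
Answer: -2000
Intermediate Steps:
-200*(-1*(-5) + o(5, 5)) = -200*(-1*(-5) + 5) = -200*(5 + 5) = -200*10 = -2000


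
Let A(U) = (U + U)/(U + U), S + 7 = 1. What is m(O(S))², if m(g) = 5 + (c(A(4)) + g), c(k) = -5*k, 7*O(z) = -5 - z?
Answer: 1/49 ≈ 0.020408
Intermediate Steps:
S = -6 (S = -7 + 1 = -6)
O(z) = -5/7 - z/7 (O(z) = (-5 - z)/7 = -5/7 - z/7)
A(U) = 1 (A(U) = (2*U)/((2*U)) = (2*U)*(1/(2*U)) = 1)
m(g) = g (m(g) = 5 + (-5*1 + g) = 5 + (-5 + g) = g)
m(O(S))² = (-5/7 - ⅐*(-6))² = (-5/7 + 6/7)² = (⅐)² = 1/49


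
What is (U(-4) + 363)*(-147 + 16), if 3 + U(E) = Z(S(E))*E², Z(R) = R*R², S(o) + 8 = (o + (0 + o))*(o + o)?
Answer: -368138296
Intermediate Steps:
S(o) = -8 + 4*o² (S(o) = -8 + (o + (0 + o))*(o + o) = -8 + (o + o)*(2*o) = -8 + (2*o)*(2*o) = -8 + 4*o²)
Z(R) = R³
U(E) = -3 + E²*(-8 + 4*E²)³ (U(E) = -3 + (-8 + 4*E²)³*E² = -3 + E²*(-8 + 4*E²)³)
(U(-4) + 363)*(-147 + 16) = ((-3 + 64*(-4)²*(-2 + (-4)²)³) + 363)*(-147 + 16) = ((-3 + 64*16*(-2 + 16)³) + 363)*(-131) = ((-3 + 64*16*14³) + 363)*(-131) = ((-3 + 64*16*2744) + 363)*(-131) = ((-3 + 2809856) + 363)*(-131) = (2809853 + 363)*(-131) = 2810216*(-131) = -368138296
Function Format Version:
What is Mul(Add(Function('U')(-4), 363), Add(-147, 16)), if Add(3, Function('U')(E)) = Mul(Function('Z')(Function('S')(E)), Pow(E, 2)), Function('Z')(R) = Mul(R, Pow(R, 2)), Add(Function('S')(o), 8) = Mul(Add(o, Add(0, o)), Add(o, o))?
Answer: -368138296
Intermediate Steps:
Function('S')(o) = Add(-8, Mul(4, Pow(o, 2))) (Function('S')(o) = Add(-8, Mul(Add(o, Add(0, o)), Add(o, o))) = Add(-8, Mul(Add(o, o), Mul(2, o))) = Add(-8, Mul(Mul(2, o), Mul(2, o))) = Add(-8, Mul(4, Pow(o, 2))))
Function('Z')(R) = Pow(R, 3)
Function('U')(E) = Add(-3, Mul(Pow(E, 2), Pow(Add(-8, Mul(4, Pow(E, 2))), 3))) (Function('U')(E) = Add(-3, Mul(Pow(Add(-8, Mul(4, Pow(E, 2))), 3), Pow(E, 2))) = Add(-3, Mul(Pow(E, 2), Pow(Add(-8, Mul(4, Pow(E, 2))), 3))))
Mul(Add(Function('U')(-4), 363), Add(-147, 16)) = Mul(Add(Add(-3, Mul(64, Pow(-4, 2), Pow(Add(-2, Pow(-4, 2)), 3))), 363), Add(-147, 16)) = Mul(Add(Add(-3, Mul(64, 16, Pow(Add(-2, 16), 3))), 363), -131) = Mul(Add(Add(-3, Mul(64, 16, Pow(14, 3))), 363), -131) = Mul(Add(Add(-3, Mul(64, 16, 2744)), 363), -131) = Mul(Add(Add(-3, 2809856), 363), -131) = Mul(Add(2809853, 363), -131) = Mul(2810216, -131) = -368138296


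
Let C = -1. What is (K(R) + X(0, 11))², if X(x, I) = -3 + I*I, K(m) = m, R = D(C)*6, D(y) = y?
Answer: 12544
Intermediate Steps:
R = -6 (R = -1*6 = -6)
X(x, I) = -3 + I²
(K(R) + X(0, 11))² = (-6 + (-3 + 11²))² = (-6 + (-3 + 121))² = (-6 + 118)² = 112² = 12544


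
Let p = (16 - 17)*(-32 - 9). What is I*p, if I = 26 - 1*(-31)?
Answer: 2337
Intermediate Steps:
I = 57 (I = 26 + 31 = 57)
p = 41 (p = -1*(-41) = 41)
I*p = 57*41 = 2337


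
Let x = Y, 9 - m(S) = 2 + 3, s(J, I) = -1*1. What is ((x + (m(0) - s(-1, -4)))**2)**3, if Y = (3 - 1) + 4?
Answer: 1771561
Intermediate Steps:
Y = 6 (Y = 2 + 4 = 6)
s(J, I) = -1
m(S) = 4 (m(S) = 9 - (2 + 3) = 9 - 1*5 = 9 - 5 = 4)
x = 6
((x + (m(0) - s(-1, -4)))**2)**3 = ((6 + (4 - 1*(-1)))**2)**3 = ((6 + (4 + 1))**2)**3 = ((6 + 5)**2)**3 = (11**2)**3 = 121**3 = 1771561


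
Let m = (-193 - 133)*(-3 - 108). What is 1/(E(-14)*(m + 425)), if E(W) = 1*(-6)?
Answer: -1/219666 ≈ -4.5524e-6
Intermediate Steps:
E(W) = -6
m = 36186 (m = -326*(-111) = 36186)
1/(E(-14)*(m + 425)) = 1/(-6*(36186 + 425)) = 1/(-6*36611) = 1/(-219666) = -1/219666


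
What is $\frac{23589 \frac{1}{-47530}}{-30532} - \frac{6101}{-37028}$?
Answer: $\frac{2213639748863}{13433628431720} \approx 0.16478$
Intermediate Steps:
$\frac{23589 \frac{1}{-47530}}{-30532} - \frac{6101}{-37028} = 23589 \left(- \frac{1}{47530}\right) \left(- \frac{1}{30532}\right) - - \frac{6101}{37028} = \left(- \frac{23589}{47530}\right) \left(- \frac{1}{30532}\right) + \frac{6101}{37028} = \frac{23589}{1451185960} + \frac{6101}{37028} = \frac{2213639748863}{13433628431720}$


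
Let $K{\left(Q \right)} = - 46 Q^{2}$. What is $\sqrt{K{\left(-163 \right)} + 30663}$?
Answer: $i \sqrt{1191511} \approx 1091.6 i$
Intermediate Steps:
$\sqrt{K{\left(-163 \right)} + 30663} = \sqrt{- 46 \left(-163\right)^{2} + 30663} = \sqrt{\left(-46\right) 26569 + 30663} = \sqrt{-1222174 + 30663} = \sqrt{-1191511} = i \sqrt{1191511}$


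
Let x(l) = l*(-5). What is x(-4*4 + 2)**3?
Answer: 343000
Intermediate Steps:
x(l) = -5*l
x(-4*4 + 2)**3 = (-5*(-4*4 + 2))**3 = (-5*(-16 + 2))**3 = (-5*(-14))**3 = 70**3 = 343000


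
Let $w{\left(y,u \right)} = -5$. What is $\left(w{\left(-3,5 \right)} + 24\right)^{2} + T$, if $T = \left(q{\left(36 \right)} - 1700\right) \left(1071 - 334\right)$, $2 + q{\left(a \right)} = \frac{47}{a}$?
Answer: $- \frac{45109829}{36} \approx -1.2531 \cdot 10^{6}$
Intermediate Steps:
$q{\left(a \right)} = -2 + \frac{47}{a}$
$T = - \frac{45122825}{36}$ ($T = \left(\left(-2 + \frac{47}{36}\right) - 1700\right) \left(1071 - 334\right) = \left(\left(-2 + 47 \cdot \frac{1}{36}\right) - 1700\right) 737 = \left(\left(-2 + \frac{47}{36}\right) - 1700\right) 737 = \left(- \frac{25}{36} - 1700\right) 737 = \left(- \frac{61225}{36}\right) 737 = - \frac{45122825}{36} \approx -1.2534 \cdot 10^{6}$)
$\left(w{\left(-3,5 \right)} + 24\right)^{2} + T = \left(-5 + 24\right)^{2} - \frac{45122825}{36} = 19^{2} - \frac{45122825}{36} = 361 - \frac{45122825}{36} = - \frac{45109829}{36}$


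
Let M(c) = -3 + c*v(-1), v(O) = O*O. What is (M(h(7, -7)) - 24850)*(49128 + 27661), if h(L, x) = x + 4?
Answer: -1908667384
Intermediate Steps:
h(L, x) = 4 + x
v(O) = O²
M(c) = -3 + c (M(c) = -3 + c*(-1)² = -3 + c*1 = -3 + c)
(M(h(7, -7)) - 24850)*(49128 + 27661) = ((-3 + (4 - 7)) - 24850)*(49128 + 27661) = ((-3 - 3) - 24850)*76789 = (-6 - 24850)*76789 = -24856*76789 = -1908667384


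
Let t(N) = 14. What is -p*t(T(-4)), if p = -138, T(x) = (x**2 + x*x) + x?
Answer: 1932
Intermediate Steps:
T(x) = x + 2*x**2 (T(x) = (x**2 + x**2) + x = 2*x**2 + x = x + 2*x**2)
-p*t(T(-4)) = -(-138)*14 = -1*(-1932) = 1932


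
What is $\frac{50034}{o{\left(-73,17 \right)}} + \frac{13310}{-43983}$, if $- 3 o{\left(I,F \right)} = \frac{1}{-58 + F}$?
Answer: $\frac{270679373596}{43983} \approx 6.1542 \cdot 10^{6}$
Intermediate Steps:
$o{\left(I,F \right)} = - \frac{1}{3 \left(-58 + F\right)}$
$\frac{50034}{o{\left(-73,17 \right)}} + \frac{13310}{-43983} = \frac{50034}{\left(-1\right) \frac{1}{-174 + 3 \cdot 17}} + \frac{13310}{-43983} = \frac{50034}{\left(-1\right) \frac{1}{-174 + 51}} + 13310 \left(- \frac{1}{43983}\right) = \frac{50034}{\left(-1\right) \frac{1}{-123}} - \frac{13310}{43983} = \frac{50034}{\left(-1\right) \left(- \frac{1}{123}\right)} - \frac{13310}{43983} = 50034 \frac{1}{\frac{1}{123}} - \frac{13310}{43983} = 50034 \cdot 123 - \frac{13310}{43983} = 6154182 - \frac{13310}{43983} = \frac{270679373596}{43983}$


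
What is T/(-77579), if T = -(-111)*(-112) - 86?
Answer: 12518/77579 ≈ 0.16136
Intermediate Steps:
T = -12518 (T = -111*112 - 86 = -12432 - 86 = -12518)
T/(-77579) = -12518/(-77579) = -12518*(-1/77579) = 12518/77579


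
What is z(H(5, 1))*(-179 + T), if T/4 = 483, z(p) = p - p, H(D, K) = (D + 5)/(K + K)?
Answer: 0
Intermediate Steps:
H(D, K) = (5 + D)/(2*K) (H(D, K) = (5 + D)/((2*K)) = (5 + D)*(1/(2*K)) = (5 + D)/(2*K))
z(p) = 0
T = 1932 (T = 4*483 = 1932)
z(H(5, 1))*(-179 + T) = 0*(-179 + 1932) = 0*1753 = 0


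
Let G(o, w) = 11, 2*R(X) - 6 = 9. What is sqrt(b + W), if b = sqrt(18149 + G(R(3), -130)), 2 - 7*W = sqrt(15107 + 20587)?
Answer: sqrt(14 - 21*sqrt(3966) + 196*sqrt(1135))/7 ≈ 10.395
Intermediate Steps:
W = 2/7 - 3*sqrt(3966)/7 (W = 2/7 - sqrt(15107 + 20587)/7 = 2/7 - 3*sqrt(3966)/7 ≈ -26.704)
R(X) = 15/2 (R(X) = 3 + (1/2)*9 = 3 + 9/2 = 15/2)
b = 4*sqrt(1135) (b = sqrt(18149 + 11) = sqrt(18160) = 4*sqrt(1135) ≈ 134.76)
sqrt(b + W) = sqrt(4*sqrt(1135) + (2/7 - 3*sqrt(3966)/7)) = sqrt(2/7 + 4*sqrt(1135) - 3*sqrt(3966)/7)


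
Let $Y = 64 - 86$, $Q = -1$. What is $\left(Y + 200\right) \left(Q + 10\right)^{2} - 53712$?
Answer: $-39294$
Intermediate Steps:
$Y = -22$
$\left(Y + 200\right) \left(Q + 10\right)^{2} - 53712 = \left(-22 + 200\right) \left(-1 + 10\right)^{2} - 53712 = 178 \cdot 9^{2} - 53712 = 178 \cdot 81 - 53712 = 14418 - 53712 = -39294$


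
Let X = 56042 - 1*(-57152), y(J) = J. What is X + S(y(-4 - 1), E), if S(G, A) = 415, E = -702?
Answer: 113609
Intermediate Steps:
X = 113194 (X = 56042 + 57152 = 113194)
X + S(y(-4 - 1), E) = 113194 + 415 = 113609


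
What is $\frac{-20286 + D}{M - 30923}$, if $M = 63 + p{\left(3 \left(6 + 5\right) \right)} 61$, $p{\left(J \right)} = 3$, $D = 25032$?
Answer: $- \frac{4746}{30677} \approx -0.15471$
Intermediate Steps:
$M = 246$ ($M = 63 + 3 \cdot 61 = 63 + 183 = 246$)
$\frac{-20286 + D}{M - 30923} = \frac{-20286 + 25032}{246 - 30923} = \frac{4746}{-30677} = 4746 \left(- \frac{1}{30677}\right) = - \frac{4746}{30677}$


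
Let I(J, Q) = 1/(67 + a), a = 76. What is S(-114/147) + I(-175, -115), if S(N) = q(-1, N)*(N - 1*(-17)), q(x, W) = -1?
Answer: -113636/7007 ≈ -16.217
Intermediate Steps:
S(N) = -17 - N (S(N) = -(N - 1*(-17)) = -(N + 17) = -(17 + N) = -17 - N)
I(J, Q) = 1/143 (I(J, Q) = 1/(67 + 76) = 1/143)
S(-114/147) + I(-175, -115) = (-17 - (-114)/147) + 1/143 = (-17 - 1*(-38/49)) + 1/143 = (-17 + 38/49) + 1/143 = -795/49 + 1/143 = -113636/7007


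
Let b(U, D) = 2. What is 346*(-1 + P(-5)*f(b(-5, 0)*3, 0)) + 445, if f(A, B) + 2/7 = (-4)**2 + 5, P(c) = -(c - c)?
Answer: 99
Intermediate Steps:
P(c) = 0 (P(c) = -1*0 = 0)
f(A, B) = 145/7 (f(A, B) = -2/7 + ((-4)**2 + 5) = -2/7 + (16 + 5) = -2/7 + 21 = 145/7)
346*(-1 + P(-5)*f(b(-5, 0)*3, 0)) + 445 = 346*(-1 + 0*(145/7)) + 445 = 346*(-1 + 0) + 445 = 346*(-1) + 445 = -346 + 445 = 99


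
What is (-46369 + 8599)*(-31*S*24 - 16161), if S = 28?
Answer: 1397225610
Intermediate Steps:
(-46369 + 8599)*(-31*S*24 - 16161) = (-46369 + 8599)*(-31*28*24 - 16161) = -37770*(-868*24 - 16161) = -37770*(-20832 - 16161) = -37770*(-36993) = 1397225610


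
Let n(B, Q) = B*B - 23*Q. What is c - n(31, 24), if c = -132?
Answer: -541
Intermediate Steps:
n(B, Q) = B² - 23*Q
c - n(31, 24) = -132 - (31² - 23*24) = -132 - (961 - 552) = -132 - 1*409 = -132 - 409 = -541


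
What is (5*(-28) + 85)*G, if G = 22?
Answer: -1210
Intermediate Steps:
(5*(-28) + 85)*G = (5*(-28) + 85)*22 = (-140 + 85)*22 = -55*22 = -1210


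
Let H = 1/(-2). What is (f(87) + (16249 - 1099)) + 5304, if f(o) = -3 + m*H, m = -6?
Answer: 20454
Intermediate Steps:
H = -½ ≈ -0.50000
f(o) = 0 (f(o) = -3 - 6*(-½) = -3 + 3 = 0)
(f(87) + (16249 - 1099)) + 5304 = (0 + (16249 - 1099)) + 5304 = (0 + 15150) + 5304 = 15150 + 5304 = 20454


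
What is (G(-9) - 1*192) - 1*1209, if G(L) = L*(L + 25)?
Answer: -1545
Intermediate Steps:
G(L) = L*(25 + L)
(G(-9) - 1*192) - 1*1209 = (-9*(25 - 9) - 1*192) - 1*1209 = (-9*16 - 192) - 1209 = (-144 - 192) - 1209 = -336 - 1209 = -1545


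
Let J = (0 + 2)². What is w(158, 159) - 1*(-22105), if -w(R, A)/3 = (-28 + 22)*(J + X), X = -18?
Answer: 21853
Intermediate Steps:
J = 4 (J = 2² = 4)
w(R, A) = -252 (w(R, A) = -3*(-28 + 22)*(4 - 18) = -(-18)*(-14) = -3*84 = -252)
w(158, 159) - 1*(-22105) = -252 - 1*(-22105) = -252 + 22105 = 21853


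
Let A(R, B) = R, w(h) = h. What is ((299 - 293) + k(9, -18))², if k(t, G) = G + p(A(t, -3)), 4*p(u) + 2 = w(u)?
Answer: 1681/16 ≈ 105.06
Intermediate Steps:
p(u) = -½ + u/4
k(t, G) = -½ + G + t/4 (k(t, G) = G + (-½ + t/4) = -½ + G + t/4)
((299 - 293) + k(9, -18))² = ((299 - 293) + (-½ - 18 + (¼)*9))² = (6 + (-½ - 18 + 9/4))² = (6 - 65/4)² = (-41/4)² = 1681/16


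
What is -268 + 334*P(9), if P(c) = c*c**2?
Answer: 243218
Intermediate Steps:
P(c) = c**3
-268 + 334*P(9) = -268 + 334*9**3 = -268 + 334*729 = -268 + 243486 = 243218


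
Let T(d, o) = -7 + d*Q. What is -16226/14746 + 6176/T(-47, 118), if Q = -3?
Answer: 22224253/493991 ≈ 44.989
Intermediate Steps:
T(d, o) = -7 - 3*d (T(d, o) = -7 + d*(-3) = -7 - 3*d)
-16226/14746 + 6176/T(-47, 118) = -16226/14746 + 6176/(-7 - 3*(-47)) = -16226*1/14746 + 6176/(-7 + 141) = -8113/7373 + 6176/134 = -8113/7373 + 6176*(1/134) = -8113/7373 + 3088/67 = 22224253/493991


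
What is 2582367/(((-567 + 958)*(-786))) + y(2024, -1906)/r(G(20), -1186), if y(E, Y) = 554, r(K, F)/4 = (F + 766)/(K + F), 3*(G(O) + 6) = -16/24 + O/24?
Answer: 8511446597/22127472 ≈ 384.66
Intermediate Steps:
G(O) = -56/9 + O/72 (G(O) = -6 + (-16/24 + O/24)/3 = -6 + (-16*1/24 + O*(1/24))/3 = -6 + (-⅔ + O/24)/3 = -6 + (-2/9 + O/72) = -56/9 + O/72)
r(K, F) = 4*(766 + F)/(F + K) (r(K, F) = 4*((F + 766)/(K + F)) = 4*((766 + F)/(F + K)) = 4*(766 + F)/(F + K))
2582367/(((-567 + 958)*(-786))) + y(2024, -1906)/r(G(20), -1186) = 2582367/(((-567 + 958)*(-786))) + 554/((4*(766 - 1186)/(-1186 + (-56/9 + (1/72)*20)))) = 2582367/((391*(-786))) + 554/((4*(-420)/(-1186 + (-56/9 + 5/18)))) = 2582367/(-307326) + 554/((4*(-420)/(-1186 - 107/18))) = 2582367*(-1/307326) + 554/((4*(-420)/(-21455/18))) = -860789/102442 + 554/((4*(-18/21455)*(-420))) = -860789/102442 + 554/(864/613) = -860789/102442 + 554*(613/864) = -860789/102442 + 169801/432 = 8511446597/22127472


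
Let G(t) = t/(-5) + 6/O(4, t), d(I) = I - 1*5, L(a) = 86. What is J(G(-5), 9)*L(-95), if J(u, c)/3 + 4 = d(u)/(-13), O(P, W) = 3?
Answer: -12900/13 ≈ -992.31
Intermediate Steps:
d(I) = -5 + I (d(I) = I - 5 = -5 + I)
G(t) = 2 - t/5 (G(t) = t/(-5) + 6/3 = t*(-⅕) + 6*(⅓) = -t/5 + 2 = 2 - t/5)
J(u, c) = -141/13 - 3*u/13 (J(u, c) = -12 + 3*((-5 + u)/(-13)) = -12 + 3*((-5 + u)*(-1/13)) = -12 + 3*(5/13 - u/13) = -12 + (15/13 - 3*u/13) = -141/13 - 3*u/13)
J(G(-5), 9)*L(-95) = (-141/13 - 3*(2 - ⅕*(-5))/13)*86 = (-141/13 - 3*(2 + 1)/13)*86 = (-141/13 - 3/13*3)*86 = (-141/13 - 9/13)*86 = -150/13*86 = -12900/13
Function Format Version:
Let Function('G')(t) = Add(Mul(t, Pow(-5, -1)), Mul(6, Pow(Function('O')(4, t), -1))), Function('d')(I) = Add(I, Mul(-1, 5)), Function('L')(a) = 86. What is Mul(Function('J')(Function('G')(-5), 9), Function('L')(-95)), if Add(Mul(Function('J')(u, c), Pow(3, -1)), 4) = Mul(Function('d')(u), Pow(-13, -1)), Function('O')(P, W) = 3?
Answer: Rational(-12900, 13) ≈ -992.31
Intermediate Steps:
Function('d')(I) = Add(-5, I) (Function('d')(I) = Add(I, -5) = Add(-5, I))
Function('G')(t) = Add(2, Mul(Rational(-1, 5), t)) (Function('G')(t) = Add(Mul(t, Pow(-5, -1)), Mul(6, Pow(3, -1))) = Add(Mul(t, Rational(-1, 5)), Mul(6, Rational(1, 3))) = Add(Mul(Rational(-1, 5), t), 2) = Add(2, Mul(Rational(-1, 5), t)))
Function('J')(u, c) = Add(Rational(-141, 13), Mul(Rational(-3, 13), u)) (Function('J')(u, c) = Add(-12, Mul(3, Mul(Add(-5, u), Pow(-13, -1)))) = Add(-12, Mul(3, Mul(Add(-5, u), Rational(-1, 13)))) = Add(-12, Mul(3, Add(Rational(5, 13), Mul(Rational(-1, 13), u)))) = Add(-12, Add(Rational(15, 13), Mul(Rational(-3, 13), u))) = Add(Rational(-141, 13), Mul(Rational(-3, 13), u)))
Mul(Function('J')(Function('G')(-5), 9), Function('L')(-95)) = Mul(Add(Rational(-141, 13), Mul(Rational(-3, 13), Add(2, Mul(Rational(-1, 5), -5)))), 86) = Mul(Add(Rational(-141, 13), Mul(Rational(-3, 13), Add(2, 1))), 86) = Mul(Add(Rational(-141, 13), Mul(Rational(-3, 13), 3)), 86) = Mul(Add(Rational(-141, 13), Rational(-9, 13)), 86) = Mul(Rational(-150, 13), 86) = Rational(-12900, 13)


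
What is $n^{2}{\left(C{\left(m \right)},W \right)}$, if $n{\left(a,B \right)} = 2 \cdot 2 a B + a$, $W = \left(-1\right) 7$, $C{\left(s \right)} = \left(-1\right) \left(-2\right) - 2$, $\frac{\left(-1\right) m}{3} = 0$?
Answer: $0$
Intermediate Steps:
$m = 0$ ($m = \left(-3\right) 0 = 0$)
$C{\left(s \right)} = 0$ ($C{\left(s \right)} = 2 - 2 = 0$)
$W = -7$
$n{\left(a,B \right)} = a + 4 B a$ ($n{\left(a,B \right)} = 4 a B + a = 4 B a + a = a + 4 B a$)
$n^{2}{\left(C{\left(m \right)},W \right)} = \left(0 \left(1 + 4 \left(-7\right)\right)\right)^{2} = \left(0 \left(1 - 28\right)\right)^{2} = \left(0 \left(-27\right)\right)^{2} = 0^{2} = 0$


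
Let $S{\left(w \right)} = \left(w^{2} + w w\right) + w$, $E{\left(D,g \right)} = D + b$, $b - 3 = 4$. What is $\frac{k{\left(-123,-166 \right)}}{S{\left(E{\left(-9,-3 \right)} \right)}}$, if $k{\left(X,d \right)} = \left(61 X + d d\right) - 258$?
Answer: $\frac{19795}{6} \approx 3299.2$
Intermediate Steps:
$b = 7$ ($b = 3 + 4 = 7$)
$k{\left(X,d \right)} = -258 + d^{2} + 61 X$ ($k{\left(X,d \right)} = \left(61 X + d^{2}\right) - 258 = \left(d^{2} + 61 X\right) - 258 = -258 + d^{2} + 61 X$)
$E{\left(D,g \right)} = 7 + D$ ($E{\left(D,g \right)} = D + 7 = 7 + D$)
$S{\left(w \right)} = w + 2 w^{2}$ ($S{\left(w \right)} = \left(w^{2} + w^{2}\right) + w = 2 w^{2} + w = w + 2 w^{2}$)
$\frac{k{\left(-123,-166 \right)}}{S{\left(E{\left(-9,-3 \right)} \right)}} = \frac{-258 + \left(-166\right)^{2} + 61 \left(-123\right)}{\left(7 - 9\right) \left(1 + 2 \left(7 - 9\right)\right)} = \frac{-258 + 27556 - 7503}{\left(-2\right) \left(1 + 2 \left(-2\right)\right)} = \frac{19795}{\left(-2\right) \left(1 - 4\right)} = \frac{19795}{\left(-2\right) \left(-3\right)} = \frac{19795}{6}$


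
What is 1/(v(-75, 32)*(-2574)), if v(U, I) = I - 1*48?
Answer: 1/41184 ≈ 2.4281e-5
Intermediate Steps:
v(U, I) = -48 + I (v(U, I) = I - 48 = -48 + I)
1/(v(-75, 32)*(-2574)) = 1/((-48 + 32)*(-2574)) = -1/2574/(-16) = -1/16*(-1/2574) = 1/41184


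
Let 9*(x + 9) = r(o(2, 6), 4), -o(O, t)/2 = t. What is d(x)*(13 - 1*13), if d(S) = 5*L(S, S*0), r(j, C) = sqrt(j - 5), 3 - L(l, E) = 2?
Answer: 0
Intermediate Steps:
o(O, t) = -2*t
L(l, E) = 1 (L(l, E) = 3 - 1*2 = 3 - 2 = 1)
r(j, C) = sqrt(-5 + j)
x = -9 + I*sqrt(17)/9 (x = -9 + sqrt(-5 - 2*6)/9 = -9 + sqrt(-5 - 12)/9 = -9 + sqrt(-17)/9 = -9 + (I*sqrt(17))/9 = -9 + I*sqrt(17)/9 ≈ -9.0 + 0.45812*I)
d(S) = 5 (d(S) = 5*1 = 5)
d(x)*(13 - 1*13) = 5*(13 - 1*13) = 5*(13 - 13) = 5*0 = 0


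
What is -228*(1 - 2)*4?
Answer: 912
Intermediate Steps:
-228*(1 - 2)*4 = -(-228)*4 = -228*(-4) = 912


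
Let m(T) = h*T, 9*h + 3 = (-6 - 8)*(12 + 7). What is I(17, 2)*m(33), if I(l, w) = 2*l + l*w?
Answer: -201212/3 ≈ -67071.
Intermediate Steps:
h = -269/9 (h = -⅓ + ((-6 - 8)*(12 + 7))/9 = -⅓ + (-14*19)/9 = -⅓ + (⅑)*(-266) = -⅓ - 266/9 = -269/9 ≈ -29.889)
m(T) = -269*T/9
I(17, 2)*m(33) = (17*(2 + 2))*(-269/9*33) = (17*4)*(-2959/3) = 68*(-2959/3) = -201212/3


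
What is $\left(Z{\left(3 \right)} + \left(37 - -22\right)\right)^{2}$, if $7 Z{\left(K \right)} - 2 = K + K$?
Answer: $\frac{177241}{49} \approx 3617.2$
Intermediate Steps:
$Z{\left(K \right)} = \frac{2}{7} + \frac{2 K}{7}$ ($Z{\left(K \right)} = \frac{2}{7} + \frac{K + K}{7} = \frac{2}{7} + \frac{2 K}{7}$)
$\left(Z{\left(3 \right)} + \left(37 - -22\right)\right)^{2} = \left(\left(\frac{2}{7} + \frac{2}{7} \cdot 3\right) + \left(37 - -22\right)\right)^{2} = \left(\left(\frac{2}{7} + \frac{6}{7}\right) + \left(37 + 22\right)\right)^{2} = \left(\frac{8}{7} + 59\right)^{2} = \left(\frac{421}{7}\right)^{2} = \frac{177241}{49}$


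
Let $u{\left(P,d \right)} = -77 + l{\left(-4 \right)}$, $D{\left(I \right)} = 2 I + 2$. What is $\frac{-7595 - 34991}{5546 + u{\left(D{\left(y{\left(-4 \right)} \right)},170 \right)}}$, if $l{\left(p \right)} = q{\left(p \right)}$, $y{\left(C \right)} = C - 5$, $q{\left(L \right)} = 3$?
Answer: $- \frac{21293}{2736} \approx -7.7825$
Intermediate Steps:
$y{\left(C \right)} = -5 + C$
$l{\left(p \right)} = 3$
$D{\left(I \right)} = 2 + 2 I$
$u{\left(P,d \right)} = -74$ ($u{\left(P,d \right)} = -77 + 3 = -74$)
$\frac{-7595 - 34991}{5546 + u{\left(D{\left(y{\left(-4 \right)} \right)},170 \right)}} = \frac{-7595 - 34991}{5546 - 74} = - \frac{42586}{5472} = \left(-42586\right) \frac{1}{5472} = - \frac{21293}{2736}$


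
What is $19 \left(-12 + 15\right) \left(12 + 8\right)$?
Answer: $1140$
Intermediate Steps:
$19 \left(-12 + 15\right) \left(12 + 8\right) = 19 \cdot 3 \cdot 20 = 19 \cdot 60 = 1140$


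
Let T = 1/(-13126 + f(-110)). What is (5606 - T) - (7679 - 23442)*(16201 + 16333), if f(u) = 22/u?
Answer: 33658139559293/65631 ≈ 5.1284e+8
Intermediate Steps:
T = -5/65631 (T = 1/(-13126 + 22/(-110)) = 1/(-13126 + 22*(-1/110)) = 1/(-13126 - 1/5) = 1/(-65631/5) = -5/65631 ≈ -7.6183e-5)
(5606 - T) - (7679 - 23442)*(16201 + 16333) = (5606 - 1*(-5/65631)) - (7679 - 23442)*(16201 + 16333) = (5606 + 5/65631) - (-15763)*32534 = 367927391/65631 - 1*(-512833442) = 367927391/65631 + 512833442 = 33658139559293/65631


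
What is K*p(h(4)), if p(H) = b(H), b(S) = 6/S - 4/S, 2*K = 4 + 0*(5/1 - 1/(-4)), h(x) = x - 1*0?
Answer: 1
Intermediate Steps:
h(x) = x (h(x) = x + 0 = x)
K = 2 (K = (4 + 0*(5/1 - 1/(-4)))/2 = (4 + 0*(5*1 - 1*(-1/4)))/2 = (4 + 0*(5 + 1/4))/2 = (4 + 0*(21/4))/2 = (4 + 0)/2 = (1/2)*4 = 2)
b(S) = 2/S
p(H) = 2/H
K*p(h(4)) = 2*(2/4) = 2*(2*(1/4)) = 2*(1/2) = 1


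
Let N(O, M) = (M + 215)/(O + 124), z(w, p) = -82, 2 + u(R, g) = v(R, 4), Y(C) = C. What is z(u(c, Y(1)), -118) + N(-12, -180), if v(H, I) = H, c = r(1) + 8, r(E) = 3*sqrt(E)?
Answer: -1307/16 ≈ -81.688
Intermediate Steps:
c = 11 (c = 3*sqrt(1) + 8 = 3*1 + 8 = 3 + 8 = 11)
u(R, g) = -2 + R
N(O, M) = (215 + M)/(124 + O)
z(u(c, Y(1)), -118) + N(-12, -180) = -82 + (215 - 180)/(124 - 12) = -82 + 35/112 = -82 + (1/112)*35 = -82 + 5/16 = -1307/16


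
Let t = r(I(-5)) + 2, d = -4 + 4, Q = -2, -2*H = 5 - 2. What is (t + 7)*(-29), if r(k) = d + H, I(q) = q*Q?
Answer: -435/2 ≈ -217.50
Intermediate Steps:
H = -3/2 (H = -(5 - 2)/2 = -½*3 = -3/2 ≈ -1.5000)
d = 0
I(q) = -2*q (I(q) = q*(-2) = -2*q)
r(k) = -3/2 (r(k) = 0 - 3/2 = -3/2)
t = ½ (t = -3/2 + 2 = ½ ≈ 0.50000)
(t + 7)*(-29) = (½ + 7)*(-29) = (15/2)*(-29) = -435/2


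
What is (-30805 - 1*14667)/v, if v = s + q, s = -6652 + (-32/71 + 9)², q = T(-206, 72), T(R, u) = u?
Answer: 229224352/32801331 ≈ 6.9883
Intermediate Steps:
q = 72
s = -33164283/5041 (s = -6652 + (-32*1/71 + 9)² = -6652 + (-32/71 + 9)² = -6652 + (607/71)² = -6652 + 368449/5041 = -33164283/5041 ≈ -6578.9)
v = -32801331/5041 (v = -33164283/5041 + 72 = -32801331/5041 ≈ -6506.9)
(-30805 - 1*14667)/v = (-30805 - 1*14667)/(-32801331/5041) = (-30805 - 14667)*(-5041/32801331) = -45472*(-5041/32801331) = 229224352/32801331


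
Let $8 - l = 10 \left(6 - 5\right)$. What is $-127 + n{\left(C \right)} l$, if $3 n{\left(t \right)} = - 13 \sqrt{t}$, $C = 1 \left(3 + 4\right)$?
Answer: $-127 + \frac{26 \sqrt{7}}{3} \approx -104.07$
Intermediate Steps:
$l = -2$ ($l = 8 - 10 \left(6 - 5\right) = 8 - 10 \cdot 1 = 8 - 10 = -2$)
$C = 7$ ($C = 1 \cdot 7 = 7$)
$n{\left(t \right)} = - \frac{13 \sqrt{t}}{3}$ ($n{\left(t \right)} = \frac{\left(-13\right) \sqrt{t}}{3} = - \frac{13 \sqrt{t}}{3}$)
$-127 + n{\left(C \right)} l = -127 + - \frac{13 \sqrt{7}}{3} \left(-2\right) = -127 + \frac{26 \sqrt{7}}{3}$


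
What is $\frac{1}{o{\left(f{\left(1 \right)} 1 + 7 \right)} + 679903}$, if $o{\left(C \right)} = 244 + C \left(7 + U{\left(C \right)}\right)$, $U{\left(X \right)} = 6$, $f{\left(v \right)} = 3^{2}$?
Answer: $\frac{1}{680355} \approx 1.4698 \cdot 10^{-6}$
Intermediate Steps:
$f{\left(v \right)} = 9$
$o{\left(C \right)} = 244 + 13 C$ ($o{\left(C \right)} = 244 + C \left(7 + 6\right) = 244 + C 13 = 244 + 13 C$)
$\frac{1}{o{\left(f{\left(1 \right)} 1 + 7 \right)} + 679903} = \frac{1}{\left(244 + 13 \left(9 \cdot 1 + 7\right)\right) + 679903} = \frac{1}{\left(244 + 13 \left(9 + 7\right)\right) + 679903} = \frac{1}{\left(244 + 13 \cdot 16\right) + 679903} = \frac{1}{\left(244 + 208\right) + 679903} = \frac{1}{452 + 679903} = \frac{1}{680355}$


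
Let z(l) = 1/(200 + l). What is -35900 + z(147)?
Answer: -12457299/347 ≈ -35900.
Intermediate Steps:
-35900 + z(147) = -35900 + 1/(200 + 147) = -35900 + 1/347 = -12457299/347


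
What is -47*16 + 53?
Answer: -699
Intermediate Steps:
-47*16 + 53 = -752 + 53 = -699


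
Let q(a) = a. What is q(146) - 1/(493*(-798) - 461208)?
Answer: 124774813/854622 ≈ 146.00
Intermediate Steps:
q(146) - 1/(493*(-798) - 461208) = 146 - 1/(493*(-798) - 461208) = 146 - 1/(-393414 - 461208) = 146 - 1/(-854622) = 146 - 1*(-1/854622) = 146 + 1/854622 = 124774813/854622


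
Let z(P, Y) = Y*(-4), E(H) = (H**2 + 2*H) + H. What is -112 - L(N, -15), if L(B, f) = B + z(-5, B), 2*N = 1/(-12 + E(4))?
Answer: -3581/32 ≈ -111.91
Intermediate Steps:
E(H) = H**2 + 3*H
z(P, Y) = -4*Y
N = 1/32 (N = 1/(2*(-12 + 4*(3 + 4))) = 1/(2*(-12 + 4*7)) = 1/(2*(-12 + 28)) = (1/2)/16 = (1/2)*(1/16) = 1/32 ≈ 0.031250)
L(B, f) = -3*B (L(B, f) = B - 4*B = -3*B)
-112 - L(N, -15) = -112 - (-3)/32 = -112 - 1*(-3/32) = -112 + 3/32 = -3581/32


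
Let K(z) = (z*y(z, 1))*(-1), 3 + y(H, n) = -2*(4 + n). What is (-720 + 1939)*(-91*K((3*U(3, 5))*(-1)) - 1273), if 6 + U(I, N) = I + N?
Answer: 7100675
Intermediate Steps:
y(H, n) = -11 - 2*n (y(H, n) = -3 - 2*(4 + n) = -3 + (-8 - 2*n) = -11 - 2*n)
U(I, N) = -6 + I + N (U(I, N) = -6 + (I + N) = -6 + I + N)
K(z) = 13*z (K(z) = (z*(-11 - 2*1))*(-1) = (z*(-11 - 2))*(-1) = (z*(-13))*(-1) = -13*z*(-1) = 13*z)
(-720 + 1939)*(-91*K((3*U(3, 5))*(-1)) - 1273) = (-720 + 1939)*(-1183*(3*(-6 + 3 + 5))*(-1) - 1273) = 1219*(-1183*(3*2)*(-1) - 1273) = 1219*(-1183*6*(-1) - 1273) = 1219*(-1183*(-6) - 1273) = 1219*(-91*(-78) - 1273) = 1219*(7098 - 1273) = 1219*5825 = 7100675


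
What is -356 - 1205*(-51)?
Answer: 61099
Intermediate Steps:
-356 - 1205*(-51) = -356 + 61455 = 61099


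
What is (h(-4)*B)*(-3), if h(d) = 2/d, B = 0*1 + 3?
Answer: 9/2 ≈ 4.5000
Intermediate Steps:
B = 3 (B = 0 + 3 = 3)
(h(-4)*B)*(-3) = ((2/(-4))*3)*(-3) = ((2*(-¼))*3)*(-3) = -½*3*(-3) = -3/2*(-3) = 9/2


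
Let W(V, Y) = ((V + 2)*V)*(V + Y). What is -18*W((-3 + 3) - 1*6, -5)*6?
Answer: 28512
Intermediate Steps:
W(V, Y) = V*(2 + V)*(V + Y) (W(V, Y) = ((2 + V)*V)*(V + Y) = (V*(2 + V))*(V + Y) = V*(2 + V)*(V + Y))
-18*W((-3 + 3) - 1*6, -5)*6 = -18*((-3 + 3) - 1*6)*(((-3 + 3) - 1*6)² + 2*((-3 + 3) - 1*6) + 2*(-5) + ((-3 + 3) - 1*6)*(-5))*6 = -18*(0 - 6)*((0 - 6)² + 2*(0 - 6) - 10 + (0 - 6)*(-5))*6 = -(-108)*((-6)² + 2*(-6) - 10 - 6*(-5))*6 = -(-108)*(36 - 12 - 10 + 30)*6 = -(-108)*44*6 = -18*(-264)*6 = 4752*6 = 28512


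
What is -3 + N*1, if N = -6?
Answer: -9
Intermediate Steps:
-3 + N*1 = -3 - 6*1 = -3 - 6 = -9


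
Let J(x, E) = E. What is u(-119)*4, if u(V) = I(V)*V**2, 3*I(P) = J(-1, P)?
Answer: -6740636/3 ≈ -2.2469e+6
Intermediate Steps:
I(P) = P/3
u(V) = V**3/3 (u(V) = (V/3)*V**2 = V**3/3)
u(-119)*4 = ((1/3)*(-119)**3)*4 = ((1/3)*(-1685159))*4 = -1685159/3*4 = -6740636/3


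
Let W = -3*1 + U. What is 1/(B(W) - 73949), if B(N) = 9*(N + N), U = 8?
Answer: -1/73859 ≈ -1.3539e-5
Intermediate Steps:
W = 5 (W = -3*1 + 8 = -3 + 8 = 5)
B(N) = 18*N (B(N) = 9*(2*N) = 18*N)
1/(B(W) - 73949) = 1/(18*5 - 73949) = 1/(90 - 73949) = 1/(-73859) = -1/73859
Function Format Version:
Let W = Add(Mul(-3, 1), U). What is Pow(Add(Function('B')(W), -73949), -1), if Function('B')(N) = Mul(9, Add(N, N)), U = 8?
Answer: Rational(-1, 73859) ≈ -1.3539e-5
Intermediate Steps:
W = 5 (W = Add(Mul(-3, 1), 8) = Add(-3, 8) = 5)
Function('B')(N) = Mul(18, N) (Function('B')(N) = Mul(9, Mul(2, N)) = Mul(18, N))
Pow(Add(Function('B')(W), -73949), -1) = Pow(Add(Mul(18, 5), -73949), -1) = Pow(Add(90, -73949), -1) = Pow(-73859, -1) = Rational(-1, 73859)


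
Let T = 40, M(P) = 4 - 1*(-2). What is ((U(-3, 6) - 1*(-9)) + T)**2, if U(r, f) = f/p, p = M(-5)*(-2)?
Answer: 9409/4 ≈ 2352.3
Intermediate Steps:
M(P) = 6 (M(P) = 4 + 2 = 6)
p = -12 (p = 6*(-2) = -12)
U(r, f) = -f/12 (U(r, f) = f/(-12) = f*(-1/12) = -f/12)
((U(-3, 6) - 1*(-9)) + T)**2 = ((-1/12*6 - 1*(-9)) + 40)**2 = ((-1/2 + 9) + 40)**2 = (17/2 + 40)**2 = (97/2)**2 = 9409/4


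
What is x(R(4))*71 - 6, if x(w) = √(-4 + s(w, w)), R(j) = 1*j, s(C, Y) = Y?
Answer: -6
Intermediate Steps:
R(j) = j
x(w) = √(-4 + w)
x(R(4))*71 - 6 = √(-4 + 4)*71 - 6 = √0*71 - 6 = 0*71 - 6 = 0 - 6 = -6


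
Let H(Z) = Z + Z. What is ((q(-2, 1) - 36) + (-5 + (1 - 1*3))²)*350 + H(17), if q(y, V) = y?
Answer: 3884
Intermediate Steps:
H(Z) = 2*Z
((q(-2, 1) - 36) + (-5 + (1 - 1*3))²)*350 + H(17) = ((-2 - 36) + (-5 + (1 - 1*3))²)*350 + 2*17 = (-38 + (-5 + (1 - 3))²)*350 + 34 = (-38 + (-5 - 2)²)*350 + 34 = (-38 + (-7)²)*350 + 34 = (-38 + 49)*350 + 34 = 11*350 + 34 = 3850 + 34 = 3884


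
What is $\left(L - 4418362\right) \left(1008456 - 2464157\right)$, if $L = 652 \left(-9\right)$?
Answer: $6440356035230$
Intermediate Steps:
$L = -5868$
$\left(L - 4418362\right) \left(1008456 - 2464157\right) = \left(-5868 - 4418362\right) \left(1008456 - 2464157\right) = \left(-4424230\right) \left(-1455701\right) = 6440356035230$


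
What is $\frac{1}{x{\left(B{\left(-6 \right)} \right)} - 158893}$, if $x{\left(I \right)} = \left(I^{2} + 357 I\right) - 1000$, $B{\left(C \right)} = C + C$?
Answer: $- \frac{1}{164033} \approx -6.0963 \cdot 10^{-6}$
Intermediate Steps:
$B{\left(C \right)} = 2 C$
$x{\left(I \right)} = -1000 + I^{2} + 357 I$
$\frac{1}{x{\left(B{\left(-6 \right)} \right)} - 158893} = \frac{1}{\left(-1000 + \left(2 \left(-6\right)\right)^{2} + 357 \cdot 2 \left(-6\right)\right) - 158893} = \frac{1}{\left(-1000 + \left(-12\right)^{2} + 357 \left(-12\right)\right) - 158893} = \frac{1}{\left(-1000 + 144 - 4284\right) - 158893} = \frac{1}{-5140 - 158893} = \frac{1}{-164033} = - \frac{1}{164033}$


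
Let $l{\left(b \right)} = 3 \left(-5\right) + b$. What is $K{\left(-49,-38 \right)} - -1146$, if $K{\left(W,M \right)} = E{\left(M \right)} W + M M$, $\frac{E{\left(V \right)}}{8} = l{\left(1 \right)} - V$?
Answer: $-6818$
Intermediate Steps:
$l{\left(b \right)} = -15 + b$
$E{\left(V \right)} = -112 - 8 V$ ($E{\left(V \right)} = 8 \left(\left(-15 + 1\right) - V\right) = 8 \left(-14 - V\right) = -112 - 8 V$)
$K{\left(W,M \right)} = M^{2} + W \left(-112 - 8 M\right)$ ($K{\left(W,M \right)} = \left(-112 - 8 M\right) W + M M = W \left(-112 - 8 M\right) + M^{2} = M^{2} + W \left(-112 - 8 M\right)$)
$K{\left(-49,-38 \right)} - -1146 = \left(\left(-38\right)^{2} - - 392 \left(14 - 38\right)\right) - -1146 = \left(1444 - \left(-392\right) \left(-24\right)\right) + 1146 = \left(1444 - 9408\right) + 1146 = -7964 + 1146 = -6818$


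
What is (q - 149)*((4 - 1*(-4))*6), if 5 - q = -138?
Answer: -288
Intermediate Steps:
q = 143 (q = 5 - 1*(-138) = 5 + 138 = 143)
(q - 149)*((4 - 1*(-4))*6) = (143 - 149)*((4 - 1*(-4))*6) = -6*(4 + 4)*6 = -48*6 = -6*48 = -288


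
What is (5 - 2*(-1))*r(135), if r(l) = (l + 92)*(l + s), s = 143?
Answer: 441742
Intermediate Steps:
r(l) = (92 + l)*(143 + l) (r(l) = (l + 92)*(l + 143) = (92 + l)*(143 + l))
(5 - 2*(-1))*r(135) = (5 - 2*(-1))*(13156 + 135² + 235*135) = (5 + 2)*(13156 + 18225 + 31725) = 7*63106 = 441742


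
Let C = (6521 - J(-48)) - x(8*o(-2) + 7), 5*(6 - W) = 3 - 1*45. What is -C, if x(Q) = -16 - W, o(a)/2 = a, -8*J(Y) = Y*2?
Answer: -32697/5 ≈ -6539.4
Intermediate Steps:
W = 72/5 (W = 6 - (3 - 1*45)/5 = 6 - (3 - 45)/5 = 6 - 1/5*(-42) = 6 + 42/5 = 72/5 ≈ 14.400)
J(Y) = -Y/4 (J(Y) = -Y*2/8 = -Y/4)
o(a) = 2*a
x(Q) = -152/5 (x(Q) = -16 - 1*72/5 = -16 - 72/5 = -152/5)
C = 32697/5 (C = (6521 - (-1)*(-48)/4) - 1*(-152/5) = (6521 - 1*12) + 152/5 = (6521 - 12) + 152/5 = 6509 + 152/5 = 32697/5 ≈ 6539.4)
-C = -1*32697/5 = -32697/5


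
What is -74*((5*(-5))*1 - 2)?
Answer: 1998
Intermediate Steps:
-74*((5*(-5))*1 - 2) = -74*(-25*1 - 2) = -74*(-25 - 2) = -74*(-27) = 1998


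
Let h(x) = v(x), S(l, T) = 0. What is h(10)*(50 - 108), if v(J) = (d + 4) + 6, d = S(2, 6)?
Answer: -580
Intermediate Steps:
d = 0
v(J) = 10 (v(J) = (0 + 4) + 6 = 4 + 6 = 10)
h(x) = 10
h(10)*(50 - 108) = 10*(50 - 108) = 10*(-58) = -580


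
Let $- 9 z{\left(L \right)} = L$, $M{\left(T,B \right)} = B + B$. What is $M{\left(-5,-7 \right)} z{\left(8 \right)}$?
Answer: $\frac{112}{9} \approx 12.444$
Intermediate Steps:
$M{\left(T,B \right)} = 2 B$
$z{\left(L \right)} = - \frac{L}{9}$
$M{\left(-5,-7 \right)} z{\left(8 \right)} = 2 \left(-7\right) \left(\left(- \frac{1}{9}\right) 8\right) = \left(-14\right) \left(- \frac{8}{9}\right) = \frac{112}{9}$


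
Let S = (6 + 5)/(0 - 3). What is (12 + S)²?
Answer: 625/9 ≈ 69.444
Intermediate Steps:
S = -11/3 (S = 11/(-3) = 11*(-⅓) = -11/3 ≈ -3.6667)
(12 + S)² = (12 - 11/3)² = (25/3)² = 625/9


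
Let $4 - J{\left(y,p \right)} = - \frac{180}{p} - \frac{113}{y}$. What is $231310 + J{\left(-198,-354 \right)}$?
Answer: $\frac{2702197541}{11682} \approx 2.3131 \cdot 10^{5}$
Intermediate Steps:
$J{\left(y,p \right)} = 4 + \frac{113}{y} + \frac{180}{p}$ ($J{\left(y,p \right)} = 4 - \left(- \frac{180}{p} - \frac{113}{y}\right) = 4 + \left(\frac{113}{y} + \frac{180}{p}\right) = 4 + \frac{113}{y} + \frac{180}{p}$)
$231310 + J{\left(-198,-354 \right)} = 231310 + \left(4 + \frac{113}{-198} + \frac{180}{-354}\right) = 231310 + \left(4 + 113 \left(- \frac{1}{198}\right) + 180 \left(- \frac{1}{354}\right)\right) = 231310 - - \frac{34121}{11682} = 231310 + \frac{34121}{11682} = \frac{2702197541}{11682}$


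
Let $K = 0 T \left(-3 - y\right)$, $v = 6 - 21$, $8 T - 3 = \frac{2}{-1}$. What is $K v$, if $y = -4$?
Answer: $0$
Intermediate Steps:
$T = \frac{1}{8}$ ($T = \frac{3}{8} + \frac{2 \frac{1}{-1}}{8} = \frac{3}{8} + \frac{2 \left(-1\right)}{8} = \frac{3}{8} + \frac{1}{8} \left(-2\right) = \frac{3}{8} - \frac{1}{4} = \frac{1}{8} \approx 0.125$)
$v = -15$ ($v = 6 - 21 = -15$)
$K = 0$ ($K = 0 \cdot \frac{1}{8} \left(-3 - -4\right) = 0 \left(-3 + 4\right) = 0 \cdot 1 = 0$)
$K v = 0 \left(-15\right) = 0$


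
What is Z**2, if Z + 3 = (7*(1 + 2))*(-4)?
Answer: 7569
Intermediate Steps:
Z = -87 (Z = -3 + (7*(1 + 2))*(-4) = -3 + (7*3)*(-4) = -3 + 21*(-4) = -3 - 84 = -87)
Z**2 = (-87)**2 = 7569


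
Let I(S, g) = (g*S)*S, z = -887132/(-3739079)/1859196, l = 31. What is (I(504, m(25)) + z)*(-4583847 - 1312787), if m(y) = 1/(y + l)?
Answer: -46484380158593984449126/1737920180121 ≈ -2.6747e+10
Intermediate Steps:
m(y) = 1/(31 + y) (m(y) = 1/(y + 31) = 1/(31 + y))
z = 221783/1737920180121 (z = -887132*(-1/3739079)*(1/1859196) = (887132/3739079)*(1/1859196) = 221783/1737920180121 ≈ 1.2761e-7)
I(S, g) = g*S**2 (I(S, g) = (S*g)*S = g*S**2)
(I(504, m(25)) + z)*(-4583847 - 1312787) = (504**2/(31 + 25) + 221783/1737920180121)*(-4583847 - 1312787) = (254016/56 + 221783/1737920180121)*(-5896634) = ((1/56)*254016 + 221783/1737920180121)*(-5896634) = (4536 + 221783/1737920180121)*(-5896634) = (7883205937250639/1737920180121)*(-5896634) = -46484380158593984449126/1737920180121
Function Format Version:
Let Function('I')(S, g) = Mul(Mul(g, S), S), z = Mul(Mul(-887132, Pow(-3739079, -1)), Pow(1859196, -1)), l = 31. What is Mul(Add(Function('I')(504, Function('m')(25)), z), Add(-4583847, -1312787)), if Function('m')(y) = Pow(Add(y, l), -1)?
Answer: Rational(-46484380158593984449126, 1737920180121) ≈ -2.6747e+10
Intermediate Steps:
Function('m')(y) = Pow(Add(31, y), -1) (Function('m')(y) = Pow(Add(y, 31), -1) = Pow(Add(31, y), -1))
z = Rational(221783, 1737920180121) (z = Mul(Mul(-887132, Rational(-1, 3739079)), Rational(1, 1859196)) = Mul(Rational(887132, 3739079), Rational(1, 1859196)) = Rational(221783, 1737920180121) ≈ 1.2761e-7)
Function('I')(S, g) = Mul(g, Pow(S, 2)) (Function('I')(S, g) = Mul(Mul(S, g), S) = Mul(g, Pow(S, 2)))
Mul(Add(Function('I')(504, Function('m')(25)), z), Add(-4583847, -1312787)) = Mul(Add(Mul(Pow(Add(31, 25), -1), Pow(504, 2)), Rational(221783, 1737920180121)), Add(-4583847, -1312787)) = Mul(Add(Mul(Pow(56, -1), 254016), Rational(221783, 1737920180121)), -5896634) = Mul(Add(Mul(Rational(1, 56), 254016), Rational(221783, 1737920180121)), -5896634) = Mul(Add(4536, Rational(221783, 1737920180121)), -5896634) = Mul(Rational(7883205937250639, 1737920180121), -5896634) = Rational(-46484380158593984449126, 1737920180121)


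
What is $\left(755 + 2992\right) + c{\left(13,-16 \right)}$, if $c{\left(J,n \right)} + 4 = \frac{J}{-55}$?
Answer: $\frac{205852}{55} \approx 3742.8$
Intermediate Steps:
$c{\left(J,n \right)} = -4 - \frac{J}{55}$ ($c{\left(J,n \right)} = -4 + \frac{J}{-55} = -4 + J \left(- \frac{1}{55}\right) = -4 - \frac{J}{55}$)
$\left(755 + 2992\right) + c{\left(13,-16 \right)} = \left(755 + 2992\right) - \frac{233}{55} = 3747 - \frac{233}{55} = \frac{205852}{55}$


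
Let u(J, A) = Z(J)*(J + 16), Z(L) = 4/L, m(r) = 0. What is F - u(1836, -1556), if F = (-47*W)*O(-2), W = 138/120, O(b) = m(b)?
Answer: -1852/459 ≈ -4.0349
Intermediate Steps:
O(b) = 0
W = 23/20 (W = 138*(1/120) = 23/20 ≈ 1.1500)
u(J, A) = 4*(16 + J)/J (u(J, A) = (4/J)*(J + 16) = (4/J)*(16 + J) = 4*(16 + J)/J)
F = 0 (F = -47*23/20*0 = -1081/20*0 = 0)
F - u(1836, -1556) = 0 - (4 + 64/1836) = 0 - (4 + 64*(1/1836)) = 0 - (4 + 16/459) = 0 - 1*1852/459 = 0 - 1852/459 = -1852/459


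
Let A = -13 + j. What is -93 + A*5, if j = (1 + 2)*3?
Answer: -113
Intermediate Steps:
j = 9 (j = 3*3 = 9)
A = -4 (A = -13 + 9 = -4)
-93 + A*5 = -93 - 4*5 = -93 - 20 = -113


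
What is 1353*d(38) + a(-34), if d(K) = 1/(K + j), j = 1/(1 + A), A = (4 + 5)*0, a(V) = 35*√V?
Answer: 451/13 + 35*I*√34 ≈ 34.692 + 204.08*I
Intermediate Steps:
A = 0 (A = 9*0 = 0)
j = 1 (j = 1/(1 + 0) = 1/1 = 1)
d(K) = 1/(1 + K) (d(K) = 1/(K + 1) = 1/(1 + K))
1353*d(38) + a(-34) = 1353/(1 + 38) + 35*√(-34) = 1353/39 + 35*(I*√34) = 1353*(1/39) + 35*I*√34 = 451/13 + 35*I*√34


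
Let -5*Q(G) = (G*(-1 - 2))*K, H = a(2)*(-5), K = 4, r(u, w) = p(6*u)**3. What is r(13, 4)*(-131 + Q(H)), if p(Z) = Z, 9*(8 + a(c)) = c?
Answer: -17874792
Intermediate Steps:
a(c) = -8 + c/9
r(u, w) = 216*u**3 (r(u, w) = (6*u)**3 = 216*u**3)
H = 350/9 (H = (-8 + (1/9)*2)*(-5) = (-8 + 2/9)*(-5) = -70/9*(-5) = 350/9 ≈ 38.889)
Q(G) = 12*G/5 (Q(G) = -G*(-1 - 2)*4/5 = -G*(-3)*4/5 = -(-3*G)*4/5 = -(-12)*G/5 = 12*G/5)
r(13, 4)*(-131 + Q(H)) = (216*13**3)*(-131 + (12/5)*(350/9)) = (216*2197)*(-131 + 280/3) = 474552*(-113/3) = -17874792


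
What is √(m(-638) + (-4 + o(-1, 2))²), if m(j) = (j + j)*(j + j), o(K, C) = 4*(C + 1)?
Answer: 4*√101765 ≈ 1276.0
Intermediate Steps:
o(K, C) = 4 + 4*C (o(K, C) = 4*(1 + C) = 4 + 4*C)
m(j) = 4*j² (m(j) = (2*j)*(2*j) = 4*j²)
√(m(-638) + (-4 + o(-1, 2))²) = √(4*(-638)² + (-4 + (4 + 4*2))²) = √(4*407044 + (-4 + (4 + 8))²) = √(1628176 + (-4 + 12)²) = √(1628176 + 8²) = √(1628176 + 64) = √1628240 = 4*√101765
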